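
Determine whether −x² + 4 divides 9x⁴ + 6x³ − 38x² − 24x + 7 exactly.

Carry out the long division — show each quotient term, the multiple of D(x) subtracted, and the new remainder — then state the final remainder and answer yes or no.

R(x) = −1, so D(x) is not a factor of P(x). no

Step 1: lead(9x⁴ + 6x³ − 38x² − 24x + 7) ÷ lead(D) = 9x⁴ ÷ −x² = −9x². Subtract (−9x²)·D = 9x⁴ − 36x². Remainder: 6x³ − 2x² − 24x + 7.
Step 2: lead(6x³ − 2x² − 24x + 7) ÷ lead(D) = 6x³ ÷ −x² = −6x. Subtract (−6x)·D = 6x³ − 24x. Remainder: −2x² + 7.
Step 3: lead(−2x² + 7) ÷ lead(D) = −2x² ÷ −x² = 2. Subtract (2)·D = −2x² + 8. Remainder: −1.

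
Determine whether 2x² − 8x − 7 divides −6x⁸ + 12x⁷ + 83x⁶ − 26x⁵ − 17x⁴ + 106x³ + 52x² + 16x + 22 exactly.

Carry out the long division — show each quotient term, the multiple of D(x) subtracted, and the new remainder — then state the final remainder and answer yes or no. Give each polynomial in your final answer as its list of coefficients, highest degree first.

Step 1: lead(−6x⁸ + 12x⁷ + 83x⁶ − 26x⁵ − 17x⁴ + 106x³ + 52x² + 16x + 22) ÷ lead(D) = −6x⁸ ÷ 2x² = −3x⁶. Subtract (−3x⁶)·D = −6x⁸ + 24x⁷ + 21x⁶. Remainder: −12x⁷ + 62x⁶ − 26x⁵ − 17x⁴ + 106x³ + 52x² + 16x + 22.
Step 2: lead(−12x⁷ + 62x⁶ − 26x⁵ − 17x⁴ + 106x³ + 52x² + 16x + 22) ÷ lead(D) = −12x⁷ ÷ 2x² = −6x⁵. Subtract (−6x⁵)·D = −12x⁷ + 48x⁶ + 42x⁵. Remainder: 14x⁶ − 68x⁵ − 17x⁴ + 106x³ + 52x² + 16x + 22.
Step 3: lead(14x⁶ − 68x⁵ − 17x⁴ + 106x³ + 52x² + 16x + 22) ÷ lead(D) = 14x⁶ ÷ 2x² = 7x⁴. Subtract (7x⁴)·D = 14x⁶ − 56x⁵ − 49x⁴. Remainder: −12x⁵ + 32x⁴ + 106x³ + 52x² + 16x + 22.
Step 4: lead(−12x⁵ + 32x⁴ + 106x³ + 52x² + 16x + 22) ÷ lead(D) = −12x⁵ ÷ 2x² = −6x³. Subtract (−6x³)·D = −12x⁵ + 48x⁴ + 42x³. Remainder: −16x⁴ + 64x³ + 52x² + 16x + 22.
Step 5: lead(−16x⁴ + 64x³ + 52x² + 16x + 22) ÷ lead(D) = −16x⁴ ÷ 2x² = −8x². Subtract (−8x²)·D = −16x⁴ + 64x³ + 56x². Remainder: −4x² + 16x + 22.
Step 6: lead(−4x² + 16x + 22) ÷ lead(D) = −4x² ÷ 2x² = −2. Subtract (−2)·D = −4x² + 16x + 14. Remainder: 8.

R = [8], so D(x) is not a factor of P(x). no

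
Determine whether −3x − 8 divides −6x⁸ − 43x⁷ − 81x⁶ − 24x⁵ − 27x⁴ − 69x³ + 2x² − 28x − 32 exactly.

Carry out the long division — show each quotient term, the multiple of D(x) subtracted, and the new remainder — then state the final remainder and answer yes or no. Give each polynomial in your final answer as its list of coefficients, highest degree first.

R = [0], so D(x) is a factor of P(x). yes

Step 1: lead(−6x⁸ − 43x⁷ − 81x⁶ − 24x⁵ − 27x⁴ − 69x³ + 2x² − 28x − 32) ÷ lead(D) = −6x⁸ ÷ −3x = 2x⁷. Subtract (2x⁷)·D = −6x⁸ − 16x⁷. Remainder: −27x⁷ − 81x⁶ − 24x⁵ − 27x⁴ − 69x³ + 2x² − 28x − 32.
Step 2: lead(−27x⁷ − 81x⁶ − 24x⁵ − 27x⁴ − 69x³ + 2x² − 28x − 32) ÷ lead(D) = −27x⁷ ÷ −3x = 9x⁶. Subtract (9x⁶)·D = −27x⁷ − 72x⁶. Remainder: −9x⁶ − 24x⁵ − 27x⁴ − 69x³ + 2x² − 28x − 32.
Step 3: lead(−9x⁶ − 24x⁵ − 27x⁴ − 69x³ + 2x² − 28x − 32) ÷ lead(D) = −9x⁶ ÷ −3x = 3x⁵. Subtract (3x⁵)·D = −9x⁶ − 24x⁵. Remainder: −27x⁴ − 69x³ + 2x² − 28x − 32.
Step 4: lead(−27x⁴ − 69x³ + 2x² − 28x − 32) ÷ lead(D) = −27x⁴ ÷ −3x = 9x³. Subtract (9x³)·D = −27x⁴ − 72x³. Remainder: 3x³ + 2x² − 28x − 32.
Step 5: lead(3x³ + 2x² − 28x − 32) ÷ lead(D) = 3x³ ÷ −3x = −x². Subtract (−x²)·D = 3x³ + 8x². Remainder: −6x² − 28x − 32.
Step 6: lead(−6x² − 28x − 32) ÷ lead(D) = −6x² ÷ −3x = 2x. Subtract (2x)·D = −6x² − 16x. Remainder: −12x − 32.
Step 7: lead(−12x − 32) ÷ lead(D) = −12x ÷ −3x = 4. Subtract (4)·D = −12x − 32. Remainder: 0.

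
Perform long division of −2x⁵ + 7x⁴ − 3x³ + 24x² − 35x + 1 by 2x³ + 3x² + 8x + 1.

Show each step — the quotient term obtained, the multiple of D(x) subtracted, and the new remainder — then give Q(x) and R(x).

Step 1: lead(−2x⁵ + 7x⁴ − 3x³ + 24x² − 35x + 1) ÷ lead(D) = −2x⁵ ÷ 2x³ = −x². Subtract (−x²)·D = −2x⁵ − 3x⁴ − 8x³ − x². Remainder: 10x⁴ + 5x³ + 25x² − 35x + 1.
Step 2: lead(10x⁴ + 5x³ + 25x² − 35x + 1) ÷ lead(D) = 10x⁴ ÷ 2x³ = 5x. Subtract (5x)·D = 10x⁴ + 15x³ + 40x² + 5x. Remainder: −10x³ − 15x² − 40x + 1.
Step 3: lead(−10x³ − 15x² − 40x + 1) ÷ lead(D) = −10x³ ÷ 2x³ = −5. Subtract (−5)·D = −10x³ − 15x² − 40x − 5. Remainder: 6.

Q(x) = −x² + 5x − 5; R(x) = 6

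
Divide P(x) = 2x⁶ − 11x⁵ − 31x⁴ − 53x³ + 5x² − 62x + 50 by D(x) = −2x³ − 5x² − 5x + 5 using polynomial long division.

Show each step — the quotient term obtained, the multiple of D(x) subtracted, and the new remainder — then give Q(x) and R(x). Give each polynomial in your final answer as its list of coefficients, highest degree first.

Q = [-1, 8, -2, 9]; R = [-7, 5]

Step 1: lead(2x⁶ − 11x⁵ − 31x⁴ − 53x³ + 5x² − 62x + 50) ÷ lead(D) = 2x⁶ ÷ −2x³ = −x³. Subtract (−x³)·D = 2x⁶ + 5x⁵ + 5x⁴ − 5x³. Remainder: −16x⁵ − 36x⁴ − 48x³ + 5x² − 62x + 50.
Step 2: lead(−16x⁵ − 36x⁴ − 48x³ + 5x² − 62x + 50) ÷ lead(D) = −16x⁵ ÷ −2x³ = 8x². Subtract (8x²)·D = −16x⁵ − 40x⁴ − 40x³ + 40x². Remainder: 4x⁴ − 8x³ − 35x² − 62x + 50.
Step 3: lead(4x⁴ − 8x³ − 35x² − 62x + 50) ÷ lead(D) = 4x⁴ ÷ −2x³ = −2x. Subtract (−2x)·D = 4x⁴ + 10x³ + 10x² − 10x. Remainder: −18x³ − 45x² − 52x + 50.
Step 4: lead(−18x³ − 45x² − 52x + 50) ÷ lead(D) = −18x³ ÷ −2x³ = 9. Subtract (9)·D = −18x³ − 45x² − 45x + 45. Remainder: −7x + 5.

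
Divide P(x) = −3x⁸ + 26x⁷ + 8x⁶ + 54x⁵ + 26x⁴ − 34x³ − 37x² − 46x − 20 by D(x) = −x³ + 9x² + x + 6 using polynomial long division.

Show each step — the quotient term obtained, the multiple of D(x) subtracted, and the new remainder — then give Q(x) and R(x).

Q(x) = 3x⁵ + x⁴ + 4x³ + x² − 7x − 4; R(x) = 4

Step 1: lead(−3x⁸ + 26x⁷ + 8x⁶ + 54x⁵ + 26x⁴ − 34x³ − 37x² − 46x − 20) ÷ lead(D) = −3x⁸ ÷ −x³ = 3x⁵. Subtract (3x⁵)·D = −3x⁸ + 27x⁷ + 3x⁶ + 18x⁵. Remainder: −x⁷ + 5x⁶ + 36x⁵ + 26x⁴ − 34x³ − 37x² − 46x − 20.
Step 2: lead(−x⁷ + 5x⁶ + 36x⁵ + 26x⁴ − 34x³ − 37x² − 46x − 20) ÷ lead(D) = −x⁷ ÷ −x³ = x⁴. Subtract (x⁴)·D = −x⁷ + 9x⁶ + x⁵ + 6x⁴. Remainder: −4x⁶ + 35x⁵ + 20x⁴ − 34x³ − 37x² − 46x − 20.
Step 3: lead(−4x⁶ + 35x⁵ + 20x⁴ − 34x³ − 37x² − 46x − 20) ÷ lead(D) = −4x⁶ ÷ −x³ = 4x³. Subtract (4x³)·D = −4x⁶ + 36x⁵ + 4x⁴ + 24x³. Remainder: −x⁵ + 16x⁴ − 58x³ − 37x² − 46x − 20.
Step 4: lead(−x⁵ + 16x⁴ − 58x³ − 37x² − 46x − 20) ÷ lead(D) = −x⁵ ÷ −x³ = x². Subtract (x²)·D = −x⁵ + 9x⁴ + x³ + 6x². Remainder: 7x⁴ − 59x³ − 43x² − 46x − 20.
Step 5: lead(7x⁴ − 59x³ − 43x² − 46x − 20) ÷ lead(D) = 7x⁴ ÷ −x³ = −7x. Subtract (−7x)·D = 7x⁴ − 63x³ − 7x² − 42x. Remainder: 4x³ − 36x² − 4x − 20.
Step 6: lead(4x³ − 36x² − 4x − 20) ÷ lead(D) = 4x³ ÷ −x³ = −4. Subtract (−4)·D = 4x³ − 36x² − 4x − 24. Remainder: 4.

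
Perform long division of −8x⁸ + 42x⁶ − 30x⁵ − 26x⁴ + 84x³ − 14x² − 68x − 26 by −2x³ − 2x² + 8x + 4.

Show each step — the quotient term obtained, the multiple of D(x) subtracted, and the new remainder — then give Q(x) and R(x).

Q(x) = 4x⁵ − 4x⁴ − x³ + 8x² − 7x − 5; R(x) = −6

Step 1: lead(−8x⁸ + 42x⁶ − 30x⁵ − 26x⁴ + 84x³ − 14x² − 68x − 26) ÷ lead(D) = −8x⁸ ÷ −2x³ = 4x⁵. Subtract (4x⁵)·D = −8x⁸ − 8x⁷ + 32x⁶ + 16x⁵. Remainder: 8x⁷ + 10x⁶ − 46x⁵ − 26x⁴ + 84x³ − 14x² − 68x − 26.
Step 2: lead(8x⁷ + 10x⁶ − 46x⁵ − 26x⁴ + 84x³ − 14x² − 68x − 26) ÷ lead(D) = 8x⁷ ÷ −2x³ = −4x⁴. Subtract (−4x⁴)·D = 8x⁷ + 8x⁶ − 32x⁵ − 16x⁴. Remainder: 2x⁶ − 14x⁵ − 10x⁴ + 84x³ − 14x² − 68x − 26.
Step 3: lead(2x⁶ − 14x⁵ − 10x⁴ + 84x³ − 14x² − 68x − 26) ÷ lead(D) = 2x⁶ ÷ −2x³ = −x³. Subtract (−x³)·D = 2x⁶ + 2x⁵ − 8x⁴ − 4x³. Remainder: −16x⁵ − 2x⁴ + 88x³ − 14x² − 68x − 26.
Step 4: lead(−16x⁵ − 2x⁴ + 88x³ − 14x² − 68x − 26) ÷ lead(D) = −16x⁵ ÷ −2x³ = 8x². Subtract (8x²)·D = −16x⁵ − 16x⁴ + 64x³ + 32x². Remainder: 14x⁴ + 24x³ − 46x² − 68x − 26.
Step 5: lead(14x⁴ + 24x³ − 46x² − 68x − 26) ÷ lead(D) = 14x⁴ ÷ −2x³ = −7x. Subtract (−7x)·D = 14x⁴ + 14x³ − 56x² − 28x. Remainder: 10x³ + 10x² − 40x − 26.
Step 6: lead(10x³ + 10x² − 40x − 26) ÷ lead(D) = 10x³ ÷ −2x³ = −5. Subtract (−5)·D = 10x³ + 10x² − 40x − 20. Remainder: −6.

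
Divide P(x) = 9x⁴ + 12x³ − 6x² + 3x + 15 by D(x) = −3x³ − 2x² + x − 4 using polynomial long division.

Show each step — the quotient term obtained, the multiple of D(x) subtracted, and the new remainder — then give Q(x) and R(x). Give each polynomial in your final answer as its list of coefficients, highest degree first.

Step 1: lead(9x⁴ + 12x³ − 6x² + 3x + 15) ÷ lead(D) = 9x⁴ ÷ −3x³ = −3x. Subtract (−3x)·D = 9x⁴ + 6x³ − 3x² + 12x. Remainder: 6x³ − 3x² − 9x + 15.
Step 2: lead(6x³ − 3x² − 9x + 15) ÷ lead(D) = 6x³ ÷ −3x³ = −2. Subtract (−2)·D = 6x³ + 4x² − 2x + 8. Remainder: −7x² − 7x + 7.

Q = [-3, -2]; R = [-7, -7, 7]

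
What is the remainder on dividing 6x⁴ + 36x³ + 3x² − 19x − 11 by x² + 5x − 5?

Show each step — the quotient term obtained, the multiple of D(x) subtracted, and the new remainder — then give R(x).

R(x) = −4x + 4

Step 1: lead(6x⁴ + 36x³ + 3x² − 19x − 11) ÷ lead(D) = 6x⁴ ÷ x² = 6x². Subtract (6x²)·D = 6x⁴ + 30x³ − 30x². Remainder: 6x³ + 33x² − 19x − 11.
Step 2: lead(6x³ + 33x² − 19x − 11) ÷ lead(D) = 6x³ ÷ x² = 6x. Subtract (6x)·D = 6x³ + 30x² − 30x. Remainder: 3x² + 11x − 11.
Step 3: lead(3x² + 11x − 11) ÷ lead(D) = 3x² ÷ x² = 3. Subtract (3)·D = 3x² + 15x − 15. Remainder: −4x + 4.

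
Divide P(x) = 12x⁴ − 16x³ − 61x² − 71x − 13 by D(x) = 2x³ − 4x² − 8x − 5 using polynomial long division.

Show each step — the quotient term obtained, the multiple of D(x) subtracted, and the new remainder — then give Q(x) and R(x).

Step 1: lead(12x⁴ − 16x³ − 61x² − 71x − 13) ÷ lead(D) = 12x⁴ ÷ 2x³ = 6x. Subtract (6x)·D = 12x⁴ − 24x³ − 48x² − 30x. Remainder: 8x³ − 13x² − 41x − 13.
Step 2: lead(8x³ − 13x² − 41x − 13) ÷ lead(D) = 8x³ ÷ 2x³ = 4. Subtract (4)·D = 8x³ − 16x² − 32x − 20. Remainder: 3x² − 9x + 7.

Q(x) = 6x + 4; R(x) = 3x² − 9x + 7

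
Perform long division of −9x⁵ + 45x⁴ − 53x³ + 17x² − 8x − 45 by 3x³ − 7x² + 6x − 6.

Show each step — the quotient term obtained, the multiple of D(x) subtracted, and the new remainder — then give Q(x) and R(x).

Q(x) = −3x² + 8x + 7; R(x) = −2x − 3

Step 1: lead(−9x⁵ + 45x⁴ − 53x³ + 17x² − 8x − 45) ÷ lead(D) = −9x⁵ ÷ 3x³ = −3x². Subtract (−3x²)·D = −9x⁵ + 21x⁴ − 18x³ + 18x². Remainder: 24x⁴ − 35x³ − x² − 8x − 45.
Step 2: lead(24x⁴ − 35x³ − x² − 8x − 45) ÷ lead(D) = 24x⁴ ÷ 3x³ = 8x. Subtract (8x)·D = 24x⁴ − 56x³ + 48x² − 48x. Remainder: 21x³ − 49x² + 40x − 45.
Step 3: lead(21x³ − 49x² + 40x − 45) ÷ lead(D) = 21x³ ÷ 3x³ = 7. Subtract (7)·D = 21x³ − 49x² + 42x − 42. Remainder: −2x − 3.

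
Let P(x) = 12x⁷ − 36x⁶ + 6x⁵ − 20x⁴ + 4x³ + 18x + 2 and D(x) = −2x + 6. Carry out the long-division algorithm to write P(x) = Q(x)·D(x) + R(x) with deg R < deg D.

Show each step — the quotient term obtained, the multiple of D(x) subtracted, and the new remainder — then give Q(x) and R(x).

Q(x) = −6x⁶ − 3x⁴ + x³ + x² + 3x; R(x) = 2

Step 1: lead(12x⁷ − 36x⁶ + 6x⁵ − 20x⁴ + 4x³ + 18x + 2) ÷ lead(D) = 12x⁷ ÷ −2x = −6x⁶. Subtract (−6x⁶)·D = 12x⁷ − 36x⁶. Remainder: 6x⁵ − 20x⁴ + 4x³ + 18x + 2.
Step 2: lead(6x⁵ − 20x⁴ + 4x³ + 18x + 2) ÷ lead(D) = 6x⁵ ÷ −2x = −3x⁴. Subtract (−3x⁴)·D = 6x⁵ − 18x⁴. Remainder: −2x⁴ + 4x³ + 18x + 2.
Step 3: lead(−2x⁴ + 4x³ + 18x + 2) ÷ lead(D) = −2x⁴ ÷ −2x = x³. Subtract (x³)·D = −2x⁴ + 6x³. Remainder: −2x³ + 18x + 2.
Step 4: lead(−2x³ + 18x + 2) ÷ lead(D) = −2x³ ÷ −2x = x². Subtract (x²)·D = −2x³ + 6x². Remainder: −6x² + 18x + 2.
Step 5: lead(−6x² + 18x + 2) ÷ lead(D) = −6x² ÷ −2x = 3x. Subtract (3x)·D = −6x² + 18x. Remainder: 2.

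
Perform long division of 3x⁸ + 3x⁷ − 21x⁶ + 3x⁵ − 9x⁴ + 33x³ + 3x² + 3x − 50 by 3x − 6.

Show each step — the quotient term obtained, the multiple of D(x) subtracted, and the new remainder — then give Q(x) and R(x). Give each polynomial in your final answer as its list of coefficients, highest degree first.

Step 1: lead(3x⁸ + 3x⁷ − 21x⁶ + 3x⁵ − 9x⁴ + 33x³ + 3x² + 3x − 50) ÷ lead(D) = 3x⁸ ÷ 3x = x⁷. Subtract (x⁷)·D = 3x⁸ − 6x⁷. Remainder: 9x⁷ − 21x⁶ + 3x⁵ − 9x⁴ + 33x³ + 3x² + 3x − 50.
Step 2: lead(9x⁷ − 21x⁶ + 3x⁵ − 9x⁴ + 33x³ + 3x² + 3x − 50) ÷ lead(D) = 9x⁷ ÷ 3x = 3x⁶. Subtract (3x⁶)·D = 9x⁷ − 18x⁶. Remainder: −3x⁶ + 3x⁵ − 9x⁴ + 33x³ + 3x² + 3x − 50.
Step 3: lead(−3x⁶ + 3x⁵ − 9x⁴ + 33x³ + 3x² + 3x − 50) ÷ lead(D) = −3x⁶ ÷ 3x = −x⁵. Subtract (−x⁵)·D = −3x⁶ + 6x⁵. Remainder: −3x⁵ − 9x⁴ + 33x³ + 3x² + 3x − 50.
Step 4: lead(−3x⁵ − 9x⁴ + 33x³ + 3x² + 3x − 50) ÷ lead(D) = −3x⁵ ÷ 3x = −x⁴. Subtract (−x⁴)·D = −3x⁵ + 6x⁴. Remainder: −15x⁴ + 33x³ + 3x² + 3x − 50.
Step 5: lead(−15x⁴ + 33x³ + 3x² + 3x − 50) ÷ lead(D) = −15x⁴ ÷ 3x = −5x³. Subtract (−5x³)·D = −15x⁴ + 30x³. Remainder: 3x³ + 3x² + 3x − 50.
Step 6: lead(3x³ + 3x² + 3x − 50) ÷ lead(D) = 3x³ ÷ 3x = x². Subtract (x²)·D = 3x³ − 6x². Remainder: 9x² + 3x − 50.
Step 7: lead(9x² + 3x − 50) ÷ lead(D) = 9x² ÷ 3x = 3x. Subtract (3x)·D = 9x² − 18x. Remainder: 21x − 50.
Step 8: lead(21x − 50) ÷ lead(D) = 21x ÷ 3x = 7. Subtract (7)·D = 21x − 42. Remainder: −8.

Q = [1, 3, -1, -1, -5, 1, 3, 7]; R = [-8]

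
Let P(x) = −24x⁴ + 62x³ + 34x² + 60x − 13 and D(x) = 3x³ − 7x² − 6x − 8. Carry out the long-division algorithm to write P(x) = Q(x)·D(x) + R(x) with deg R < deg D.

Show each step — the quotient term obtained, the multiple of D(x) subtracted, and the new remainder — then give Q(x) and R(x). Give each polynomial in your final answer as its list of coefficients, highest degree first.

Q = [-8, 2]; R = [8, 3]

Step 1: lead(−24x⁴ + 62x³ + 34x² + 60x − 13) ÷ lead(D) = −24x⁴ ÷ 3x³ = −8x. Subtract (−8x)·D = −24x⁴ + 56x³ + 48x² + 64x. Remainder: 6x³ − 14x² − 4x − 13.
Step 2: lead(6x³ − 14x² − 4x − 13) ÷ lead(D) = 6x³ ÷ 3x³ = 2. Subtract (2)·D = 6x³ − 14x² − 12x − 16. Remainder: 8x + 3.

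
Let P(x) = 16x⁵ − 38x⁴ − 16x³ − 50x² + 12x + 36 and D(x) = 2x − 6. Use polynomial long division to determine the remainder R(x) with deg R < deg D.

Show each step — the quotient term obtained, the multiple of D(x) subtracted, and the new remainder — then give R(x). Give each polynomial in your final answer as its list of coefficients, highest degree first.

R = [0]

Step 1: lead(16x⁵ − 38x⁴ − 16x³ − 50x² + 12x + 36) ÷ lead(D) = 16x⁵ ÷ 2x = 8x⁴. Subtract (8x⁴)·D = 16x⁵ − 48x⁴. Remainder: 10x⁴ − 16x³ − 50x² + 12x + 36.
Step 2: lead(10x⁴ − 16x³ − 50x² + 12x + 36) ÷ lead(D) = 10x⁴ ÷ 2x = 5x³. Subtract (5x³)·D = 10x⁴ − 30x³. Remainder: 14x³ − 50x² + 12x + 36.
Step 3: lead(14x³ − 50x² + 12x + 36) ÷ lead(D) = 14x³ ÷ 2x = 7x². Subtract (7x²)·D = 14x³ − 42x². Remainder: −8x² + 12x + 36.
Step 4: lead(−8x² + 12x + 36) ÷ lead(D) = −8x² ÷ 2x = −4x. Subtract (−4x)·D = −8x² + 24x. Remainder: −12x + 36.
Step 5: lead(−12x + 36) ÷ lead(D) = −12x ÷ 2x = −6. Subtract (−6)·D = −12x + 36. Remainder: 0.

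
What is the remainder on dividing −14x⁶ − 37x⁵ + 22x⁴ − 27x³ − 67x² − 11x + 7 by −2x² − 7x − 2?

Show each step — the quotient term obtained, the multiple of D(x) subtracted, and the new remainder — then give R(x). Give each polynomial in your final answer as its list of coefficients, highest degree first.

R = [5]

Step 1: lead(−14x⁶ − 37x⁵ + 22x⁴ − 27x³ − 67x² − 11x + 7) ÷ lead(D) = −14x⁶ ÷ −2x² = 7x⁴. Subtract (7x⁴)·D = −14x⁶ − 49x⁵ − 14x⁴. Remainder: 12x⁵ + 36x⁴ − 27x³ − 67x² − 11x + 7.
Step 2: lead(12x⁵ + 36x⁴ − 27x³ − 67x² − 11x + 7) ÷ lead(D) = 12x⁵ ÷ −2x² = −6x³. Subtract (−6x³)·D = 12x⁵ + 42x⁴ + 12x³. Remainder: −6x⁴ − 39x³ − 67x² − 11x + 7.
Step 3: lead(−6x⁴ − 39x³ − 67x² − 11x + 7) ÷ lead(D) = −6x⁴ ÷ −2x² = 3x². Subtract (3x²)·D = −6x⁴ − 21x³ − 6x². Remainder: −18x³ − 61x² − 11x + 7.
Step 4: lead(−18x³ − 61x² − 11x + 7) ÷ lead(D) = −18x³ ÷ −2x² = 9x. Subtract (9x)·D = −18x³ − 63x² − 18x. Remainder: 2x² + 7x + 7.
Step 5: lead(2x² + 7x + 7) ÷ lead(D) = 2x² ÷ −2x² = −1. Subtract (−1)·D = 2x² + 7x + 2. Remainder: 5.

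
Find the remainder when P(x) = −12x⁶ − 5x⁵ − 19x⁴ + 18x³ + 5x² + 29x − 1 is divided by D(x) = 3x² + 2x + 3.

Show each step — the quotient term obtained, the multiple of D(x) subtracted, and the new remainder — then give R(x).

R(x) = 8x − 1

Step 1: lead(−12x⁶ − 5x⁵ − 19x⁴ + 18x³ + 5x² + 29x − 1) ÷ lead(D) = −12x⁶ ÷ 3x² = −4x⁴. Subtract (−4x⁴)·D = −12x⁶ − 8x⁵ − 12x⁴. Remainder: 3x⁵ − 7x⁴ + 18x³ + 5x² + 29x − 1.
Step 2: lead(3x⁵ − 7x⁴ + 18x³ + 5x² + 29x − 1) ÷ lead(D) = 3x⁵ ÷ 3x² = x³. Subtract (x³)·D = 3x⁵ + 2x⁴ + 3x³. Remainder: −9x⁴ + 15x³ + 5x² + 29x − 1.
Step 3: lead(−9x⁴ + 15x³ + 5x² + 29x − 1) ÷ lead(D) = −9x⁴ ÷ 3x² = −3x². Subtract (−3x²)·D = −9x⁴ − 6x³ − 9x². Remainder: 21x³ + 14x² + 29x − 1.
Step 4: lead(21x³ + 14x² + 29x − 1) ÷ lead(D) = 21x³ ÷ 3x² = 7x. Subtract (7x)·D = 21x³ + 14x² + 21x. Remainder: 8x − 1.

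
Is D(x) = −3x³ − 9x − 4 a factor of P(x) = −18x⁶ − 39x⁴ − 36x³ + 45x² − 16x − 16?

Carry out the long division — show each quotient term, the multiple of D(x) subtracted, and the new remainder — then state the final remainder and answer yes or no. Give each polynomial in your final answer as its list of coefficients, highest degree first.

Step 1: lead(−18x⁶ − 39x⁴ − 36x³ + 45x² − 16x − 16) ÷ lead(D) = −18x⁶ ÷ −3x³ = 6x³. Subtract (6x³)·D = −18x⁶ − 54x⁴ − 24x³. Remainder: 15x⁴ − 12x³ + 45x² − 16x − 16.
Step 2: lead(15x⁴ − 12x³ + 45x² − 16x − 16) ÷ lead(D) = 15x⁴ ÷ −3x³ = −5x. Subtract (−5x)·D = 15x⁴ + 45x² + 20x. Remainder: −12x³ − 36x − 16.
Step 3: lead(−12x³ − 36x − 16) ÷ lead(D) = −12x³ ÷ −3x³ = 4. Subtract (4)·D = −12x³ − 36x − 16. Remainder: 0.

R = [0], so D(x) is a factor of P(x). yes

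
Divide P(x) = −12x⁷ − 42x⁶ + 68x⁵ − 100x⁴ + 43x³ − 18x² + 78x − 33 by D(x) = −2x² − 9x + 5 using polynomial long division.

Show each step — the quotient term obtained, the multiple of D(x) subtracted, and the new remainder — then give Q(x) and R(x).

Q(x) = 6x⁵ − 6x⁴ + 8x³ − x² + 3x − 7; R(x) = 2

Step 1: lead(−12x⁷ − 42x⁶ + 68x⁵ − 100x⁴ + 43x³ − 18x² + 78x − 33) ÷ lead(D) = −12x⁷ ÷ −2x² = 6x⁵. Subtract (6x⁵)·D = −12x⁷ − 54x⁶ + 30x⁵. Remainder: 12x⁶ + 38x⁵ − 100x⁴ + 43x³ − 18x² + 78x − 33.
Step 2: lead(12x⁶ + 38x⁵ − 100x⁴ + 43x³ − 18x² + 78x − 33) ÷ lead(D) = 12x⁶ ÷ −2x² = −6x⁴. Subtract (−6x⁴)·D = 12x⁶ + 54x⁵ − 30x⁴. Remainder: −16x⁵ − 70x⁴ + 43x³ − 18x² + 78x − 33.
Step 3: lead(−16x⁵ − 70x⁴ + 43x³ − 18x² + 78x − 33) ÷ lead(D) = −16x⁵ ÷ −2x² = 8x³. Subtract (8x³)·D = −16x⁵ − 72x⁴ + 40x³. Remainder: 2x⁴ + 3x³ − 18x² + 78x − 33.
Step 4: lead(2x⁴ + 3x³ − 18x² + 78x − 33) ÷ lead(D) = 2x⁴ ÷ −2x² = −x². Subtract (−x²)·D = 2x⁴ + 9x³ − 5x². Remainder: −6x³ − 13x² + 78x − 33.
Step 5: lead(−6x³ − 13x² + 78x − 33) ÷ lead(D) = −6x³ ÷ −2x² = 3x. Subtract (3x)·D = −6x³ − 27x² + 15x. Remainder: 14x² + 63x − 33.
Step 6: lead(14x² + 63x − 33) ÷ lead(D) = 14x² ÷ −2x² = −7. Subtract (−7)·D = 14x² + 63x − 35. Remainder: 2.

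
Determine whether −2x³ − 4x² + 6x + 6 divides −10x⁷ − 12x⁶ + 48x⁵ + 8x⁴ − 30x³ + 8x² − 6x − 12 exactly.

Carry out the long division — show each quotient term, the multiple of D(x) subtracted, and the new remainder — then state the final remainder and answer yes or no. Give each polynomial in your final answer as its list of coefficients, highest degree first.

Step 1: lead(−10x⁷ − 12x⁶ + 48x⁵ + 8x⁴ − 30x³ + 8x² − 6x − 12) ÷ lead(D) = −10x⁷ ÷ −2x³ = 5x⁴. Subtract (5x⁴)·D = −10x⁷ − 20x⁶ + 30x⁵ + 30x⁴. Remainder: 8x⁶ + 18x⁵ − 22x⁴ − 30x³ + 8x² − 6x − 12.
Step 2: lead(8x⁶ + 18x⁵ − 22x⁴ − 30x³ + 8x² − 6x − 12) ÷ lead(D) = 8x⁶ ÷ −2x³ = −4x³. Subtract (−4x³)·D = 8x⁶ + 16x⁵ − 24x⁴ − 24x³. Remainder: 2x⁵ + 2x⁴ − 6x³ + 8x² − 6x − 12.
Step 3: lead(2x⁵ + 2x⁴ − 6x³ + 8x² − 6x − 12) ÷ lead(D) = 2x⁵ ÷ −2x³ = −x². Subtract (−x²)·D = 2x⁵ + 4x⁴ − 6x³ − 6x². Remainder: −2x⁴ + 14x² − 6x − 12.
Step 4: lead(−2x⁴ + 14x² − 6x − 12) ÷ lead(D) = −2x⁴ ÷ −2x³ = x. Subtract (x)·D = −2x⁴ − 4x³ + 6x² + 6x. Remainder: 4x³ + 8x² − 12x − 12.
Step 5: lead(4x³ + 8x² − 12x − 12) ÷ lead(D) = 4x³ ÷ −2x³ = −2. Subtract (−2)·D = 4x³ + 8x² − 12x − 12. Remainder: 0.

R = [0], so D(x) is a factor of P(x). yes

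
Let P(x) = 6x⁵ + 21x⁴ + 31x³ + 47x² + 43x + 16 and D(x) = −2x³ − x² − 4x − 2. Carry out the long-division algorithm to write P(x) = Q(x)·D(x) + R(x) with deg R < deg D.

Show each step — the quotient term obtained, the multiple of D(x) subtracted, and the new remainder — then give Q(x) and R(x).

Step 1: lead(6x⁵ + 21x⁴ + 31x³ + 47x² + 43x + 16) ÷ lead(D) = 6x⁵ ÷ −2x³ = −3x². Subtract (−3x²)·D = 6x⁵ + 3x⁴ + 12x³ + 6x². Remainder: 18x⁴ + 19x³ + 41x² + 43x + 16.
Step 2: lead(18x⁴ + 19x³ + 41x² + 43x + 16) ÷ lead(D) = 18x⁴ ÷ −2x³ = −9x. Subtract (−9x)·D = 18x⁴ + 9x³ + 36x² + 18x. Remainder: 10x³ + 5x² + 25x + 16.
Step 3: lead(10x³ + 5x² + 25x + 16) ÷ lead(D) = 10x³ ÷ −2x³ = −5. Subtract (−5)·D = 10x³ + 5x² + 20x + 10. Remainder: 5x + 6.

Q(x) = −3x² − 9x − 5; R(x) = 5x + 6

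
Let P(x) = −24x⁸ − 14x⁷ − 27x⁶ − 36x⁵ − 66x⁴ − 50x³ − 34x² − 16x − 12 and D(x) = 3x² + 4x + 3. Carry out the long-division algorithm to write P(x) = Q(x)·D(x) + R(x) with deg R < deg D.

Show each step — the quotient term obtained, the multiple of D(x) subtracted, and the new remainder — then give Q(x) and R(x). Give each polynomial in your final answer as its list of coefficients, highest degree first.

Step 1: lead(−24x⁸ − 14x⁷ − 27x⁶ − 36x⁵ − 66x⁴ − 50x³ − 34x² − 16x − 12) ÷ lead(D) = −24x⁸ ÷ 3x² = −8x⁶. Subtract (−8x⁶)·D = −24x⁸ − 32x⁷ − 24x⁶. Remainder: 18x⁷ − 3x⁶ − 36x⁵ − 66x⁴ − 50x³ − 34x² − 16x − 12.
Step 2: lead(18x⁷ − 3x⁶ − 36x⁵ − 66x⁴ − 50x³ − 34x² − 16x − 12) ÷ lead(D) = 18x⁷ ÷ 3x² = 6x⁵. Subtract (6x⁵)·D = 18x⁷ + 24x⁶ + 18x⁵. Remainder: −27x⁶ − 54x⁵ − 66x⁴ − 50x³ − 34x² − 16x − 12.
Step 3: lead(−27x⁶ − 54x⁵ − 66x⁴ − 50x³ − 34x² − 16x − 12) ÷ lead(D) = −27x⁶ ÷ 3x² = −9x⁴. Subtract (−9x⁴)·D = −27x⁶ − 36x⁵ − 27x⁴. Remainder: −18x⁵ − 39x⁴ − 50x³ − 34x² − 16x − 12.
Step 4: lead(−18x⁵ − 39x⁴ − 50x³ − 34x² − 16x − 12) ÷ lead(D) = −18x⁵ ÷ 3x² = −6x³. Subtract (−6x³)·D = −18x⁵ − 24x⁴ − 18x³. Remainder: −15x⁴ − 32x³ − 34x² − 16x − 12.
Step 5: lead(−15x⁴ − 32x³ − 34x² − 16x − 12) ÷ lead(D) = −15x⁴ ÷ 3x² = −5x². Subtract (−5x²)·D = −15x⁴ − 20x³ − 15x². Remainder: −12x³ − 19x² − 16x − 12.
Step 6: lead(−12x³ − 19x² − 16x − 12) ÷ lead(D) = −12x³ ÷ 3x² = −4x. Subtract (−4x)·D = −12x³ − 16x² − 12x. Remainder: −3x² − 4x − 12.
Step 7: lead(−3x² − 4x − 12) ÷ lead(D) = −3x² ÷ 3x² = −1. Subtract (−1)·D = −3x² − 4x − 3. Remainder: −9.

Q = [-8, 6, -9, -6, -5, -4, -1]; R = [-9]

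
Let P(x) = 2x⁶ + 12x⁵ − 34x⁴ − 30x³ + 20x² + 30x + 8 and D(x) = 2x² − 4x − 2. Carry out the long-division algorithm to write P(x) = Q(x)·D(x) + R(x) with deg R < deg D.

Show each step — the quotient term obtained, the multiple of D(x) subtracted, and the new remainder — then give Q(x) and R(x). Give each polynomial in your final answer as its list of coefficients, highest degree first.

Step 1: lead(2x⁶ + 12x⁵ − 34x⁴ − 30x³ + 20x² + 30x + 8) ÷ lead(D) = 2x⁶ ÷ 2x² = x⁴. Subtract (x⁴)·D = 2x⁶ − 4x⁵ − 2x⁴. Remainder: 16x⁵ − 32x⁴ − 30x³ + 20x² + 30x + 8.
Step 2: lead(16x⁵ − 32x⁴ − 30x³ + 20x² + 30x + 8) ÷ lead(D) = 16x⁵ ÷ 2x² = 8x³. Subtract (8x³)·D = 16x⁵ − 32x⁴ − 16x³. Remainder: −14x³ + 20x² + 30x + 8.
Step 3: lead(−14x³ + 20x² + 30x + 8) ÷ lead(D) = −14x³ ÷ 2x² = −7x. Subtract (−7x)·D = −14x³ + 28x² + 14x. Remainder: −8x² + 16x + 8.
Step 4: lead(−8x² + 16x + 8) ÷ lead(D) = −8x² ÷ 2x² = −4. Subtract (−4)·D = −8x² + 16x + 8. Remainder: 0.

Q = [1, 8, 0, -7, -4]; R = [0]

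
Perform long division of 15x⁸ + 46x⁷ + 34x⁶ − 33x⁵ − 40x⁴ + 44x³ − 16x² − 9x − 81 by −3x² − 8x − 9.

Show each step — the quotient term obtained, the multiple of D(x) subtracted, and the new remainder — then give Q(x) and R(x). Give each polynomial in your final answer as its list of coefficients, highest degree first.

Step 1: lead(15x⁸ + 46x⁷ + 34x⁶ − 33x⁵ − 40x⁴ + 44x³ − 16x² − 9x − 81) ÷ lead(D) = 15x⁸ ÷ −3x² = −5x⁶. Subtract (−5x⁶)·D = 15x⁸ + 40x⁷ + 45x⁶. Remainder: 6x⁷ − 11x⁶ − 33x⁵ − 40x⁴ + 44x³ − 16x² − 9x − 81.
Step 2: lead(6x⁷ − 11x⁶ − 33x⁵ − 40x⁴ + 44x³ − 16x² − 9x − 81) ÷ lead(D) = 6x⁷ ÷ −3x² = −2x⁵. Subtract (−2x⁵)·D = 6x⁷ + 16x⁶ + 18x⁵. Remainder: −27x⁶ − 51x⁵ − 40x⁴ + 44x³ − 16x² − 9x − 81.
Step 3: lead(−27x⁶ − 51x⁵ − 40x⁴ + 44x³ − 16x² − 9x − 81) ÷ lead(D) = −27x⁶ ÷ −3x² = 9x⁴. Subtract (9x⁴)·D = −27x⁶ − 72x⁵ − 81x⁴. Remainder: 21x⁵ + 41x⁴ + 44x³ − 16x² − 9x − 81.
Step 4: lead(21x⁵ + 41x⁴ + 44x³ − 16x² − 9x − 81) ÷ lead(D) = 21x⁵ ÷ −3x² = −7x³. Subtract (−7x³)·D = 21x⁵ + 56x⁴ + 63x³. Remainder: −15x⁴ − 19x³ − 16x² − 9x − 81.
Step 5: lead(−15x⁴ − 19x³ − 16x² − 9x − 81) ÷ lead(D) = −15x⁴ ÷ −3x² = 5x². Subtract (5x²)·D = −15x⁴ − 40x³ − 45x². Remainder: 21x³ + 29x² − 9x − 81.
Step 6: lead(21x³ + 29x² − 9x − 81) ÷ lead(D) = 21x³ ÷ −3x² = −7x. Subtract (−7x)·D = 21x³ + 56x² + 63x. Remainder: −27x² − 72x − 81.
Step 7: lead(−27x² − 72x − 81) ÷ lead(D) = −27x² ÷ −3x² = 9. Subtract (9)·D = −27x² − 72x − 81. Remainder: 0.

Q = [-5, -2, 9, -7, 5, -7, 9]; R = [0]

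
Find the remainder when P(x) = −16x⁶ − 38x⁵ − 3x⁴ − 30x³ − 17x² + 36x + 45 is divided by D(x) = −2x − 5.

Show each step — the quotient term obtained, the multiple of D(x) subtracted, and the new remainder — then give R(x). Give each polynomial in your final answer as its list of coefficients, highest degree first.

Step 1: lead(−16x⁶ − 38x⁵ − 3x⁴ − 30x³ − 17x² + 36x + 45) ÷ lead(D) = −16x⁶ ÷ −2x = 8x⁵. Subtract (8x⁵)·D = −16x⁶ − 40x⁵. Remainder: 2x⁵ − 3x⁴ − 30x³ − 17x² + 36x + 45.
Step 2: lead(2x⁵ − 3x⁴ − 30x³ − 17x² + 36x + 45) ÷ lead(D) = 2x⁵ ÷ −2x = −x⁴. Subtract (−x⁴)·D = 2x⁵ + 5x⁴. Remainder: −8x⁴ − 30x³ − 17x² + 36x + 45.
Step 3: lead(−8x⁴ − 30x³ − 17x² + 36x + 45) ÷ lead(D) = −8x⁴ ÷ −2x = 4x³. Subtract (4x³)·D = −8x⁴ − 20x³. Remainder: −10x³ − 17x² + 36x + 45.
Step 4: lead(−10x³ − 17x² + 36x + 45) ÷ lead(D) = −10x³ ÷ −2x = 5x². Subtract (5x²)·D = −10x³ − 25x². Remainder: 8x² + 36x + 45.
Step 5: lead(8x² + 36x + 45) ÷ lead(D) = 8x² ÷ −2x = −4x. Subtract (−4x)·D = 8x² + 20x. Remainder: 16x + 45.
Step 6: lead(16x + 45) ÷ lead(D) = 16x ÷ −2x = −8. Subtract (−8)·D = 16x + 40. Remainder: 5.

R = [5]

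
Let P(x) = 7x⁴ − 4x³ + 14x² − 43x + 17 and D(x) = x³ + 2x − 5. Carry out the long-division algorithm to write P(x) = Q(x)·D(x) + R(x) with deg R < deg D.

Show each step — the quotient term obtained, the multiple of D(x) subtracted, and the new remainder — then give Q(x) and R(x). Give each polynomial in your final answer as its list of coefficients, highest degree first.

Step 1: lead(7x⁴ − 4x³ + 14x² − 43x + 17) ÷ lead(D) = 7x⁴ ÷ x³ = 7x. Subtract (7x)·D = 7x⁴ + 14x² − 35x. Remainder: −4x³ − 8x + 17.
Step 2: lead(−4x³ − 8x + 17) ÷ lead(D) = −4x³ ÷ x³ = −4. Subtract (−4)·D = −4x³ − 8x + 20. Remainder: −3.

Q = [7, -4]; R = [-3]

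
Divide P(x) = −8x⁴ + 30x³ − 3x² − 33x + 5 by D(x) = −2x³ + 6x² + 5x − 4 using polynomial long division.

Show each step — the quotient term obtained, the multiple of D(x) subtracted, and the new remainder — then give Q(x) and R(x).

Q(x) = 4x − 3; R(x) = −5x² − 2x − 7

Step 1: lead(−8x⁴ + 30x³ − 3x² − 33x + 5) ÷ lead(D) = −8x⁴ ÷ −2x³ = 4x. Subtract (4x)·D = −8x⁴ + 24x³ + 20x² − 16x. Remainder: 6x³ − 23x² − 17x + 5.
Step 2: lead(6x³ − 23x² − 17x + 5) ÷ lead(D) = 6x³ ÷ −2x³ = −3. Subtract (−3)·D = 6x³ − 18x² − 15x + 12. Remainder: −5x² − 2x − 7.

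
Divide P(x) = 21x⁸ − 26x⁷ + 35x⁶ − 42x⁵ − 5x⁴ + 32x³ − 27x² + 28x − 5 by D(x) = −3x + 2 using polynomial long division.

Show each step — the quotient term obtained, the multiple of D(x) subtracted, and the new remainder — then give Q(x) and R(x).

Step 1: lead(21x⁸ − 26x⁷ + 35x⁶ − 42x⁵ − 5x⁴ + 32x³ − 27x² + 28x − 5) ÷ lead(D) = 21x⁸ ÷ −3x = −7x⁷. Subtract (−7x⁷)·D = 21x⁸ − 14x⁷. Remainder: −12x⁷ + 35x⁶ − 42x⁵ − 5x⁴ + 32x³ − 27x² + 28x − 5.
Step 2: lead(−12x⁷ + 35x⁶ − 42x⁵ − 5x⁴ + 32x³ − 27x² + 28x − 5) ÷ lead(D) = −12x⁷ ÷ −3x = 4x⁶. Subtract (4x⁶)·D = −12x⁷ + 8x⁶. Remainder: 27x⁶ − 42x⁵ − 5x⁴ + 32x³ − 27x² + 28x − 5.
Step 3: lead(27x⁶ − 42x⁵ − 5x⁴ + 32x³ − 27x² + 28x − 5) ÷ lead(D) = 27x⁶ ÷ −3x = −9x⁵. Subtract (−9x⁵)·D = 27x⁶ − 18x⁵. Remainder: −24x⁵ − 5x⁴ + 32x³ − 27x² + 28x − 5.
Step 4: lead(−24x⁵ − 5x⁴ + 32x³ − 27x² + 28x − 5) ÷ lead(D) = −24x⁵ ÷ −3x = 8x⁴. Subtract (8x⁴)·D = −24x⁵ + 16x⁴. Remainder: −21x⁴ + 32x³ − 27x² + 28x − 5.
Step 5: lead(−21x⁴ + 32x³ − 27x² + 28x − 5) ÷ lead(D) = −21x⁴ ÷ −3x = 7x³. Subtract (7x³)·D = −21x⁴ + 14x³. Remainder: 18x³ − 27x² + 28x − 5.
Step 6: lead(18x³ − 27x² + 28x − 5) ÷ lead(D) = 18x³ ÷ −3x = −6x². Subtract (−6x²)·D = 18x³ − 12x². Remainder: −15x² + 28x − 5.
Step 7: lead(−15x² + 28x − 5) ÷ lead(D) = −15x² ÷ −3x = 5x. Subtract (5x)·D = −15x² + 10x. Remainder: 18x − 5.
Step 8: lead(18x − 5) ÷ lead(D) = 18x ÷ −3x = −6. Subtract (−6)·D = 18x − 12. Remainder: 7.

Q(x) = −7x⁷ + 4x⁶ − 9x⁵ + 8x⁴ + 7x³ − 6x² + 5x − 6; R(x) = 7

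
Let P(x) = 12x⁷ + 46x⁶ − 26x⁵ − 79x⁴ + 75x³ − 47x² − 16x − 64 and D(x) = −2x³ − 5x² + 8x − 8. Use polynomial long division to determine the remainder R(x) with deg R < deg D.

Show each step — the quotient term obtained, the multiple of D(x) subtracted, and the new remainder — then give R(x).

Step 1: lead(12x⁷ + 46x⁶ − 26x⁵ − 79x⁴ + 75x³ − 47x² − 16x − 64) ÷ lead(D) = 12x⁷ ÷ −2x³ = −6x⁴. Subtract (−6x⁴)·D = 12x⁷ + 30x⁶ − 48x⁵ + 48x⁴. Remainder: 16x⁶ + 22x⁵ − 127x⁴ + 75x³ − 47x² − 16x − 64.
Step 2: lead(16x⁶ + 22x⁵ − 127x⁴ + 75x³ − 47x² − 16x − 64) ÷ lead(D) = 16x⁶ ÷ −2x³ = −8x³. Subtract (−8x³)·D = 16x⁶ + 40x⁵ − 64x⁴ + 64x³. Remainder: −18x⁵ − 63x⁴ + 11x³ − 47x² − 16x − 64.
Step 3: lead(−18x⁵ − 63x⁴ + 11x³ − 47x² − 16x − 64) ÷ lead(D) = −18x⁵ ÷ −2x³ = 9x². Subtract (9x²)·D = −18x⁵ − 45x⁴ + 72x³ − 72x². Remainder: −18x⁴ − 61x³ + 25x² − 16x − 64.
Step 4: lead(−18x⁴ − 61x³ + 25x² − 16x − 64) ÷ lead(D) = −18x⁴ ÷ −2x³ = 9x. Subtract (9x)·D = −18x⁴ − 45x³ + 72x² − 72x. Remainder: −16x³ − 47x² + 56x − 64.
Step 5: lead(−16x³ − 47x² + 56x − 64) ÷ lead(D) = −16x³ ÷ −2x³ = 8. Subtract (8)·D = −16x³ − 40x² + 64x − 64. Remainder: −7x² − 8x.

R(x) = −7x² − 8x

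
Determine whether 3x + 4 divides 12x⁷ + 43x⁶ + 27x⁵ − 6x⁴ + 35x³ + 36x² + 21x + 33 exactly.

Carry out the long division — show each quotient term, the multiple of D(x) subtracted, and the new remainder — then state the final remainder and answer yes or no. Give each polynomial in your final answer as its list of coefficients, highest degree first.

Step 1: lead(12x⁷ + 43x⁶ + 27x⁵ − 6x⁴ + 35x³ + 36x² + 21x + 33) ÷ lead(D) = 12x⁷ ÷ 3x = 4x⁶. Subtract (4x⁶)·D = 12x⁷ + 16x⁶. Remainder: 27x⁶ + 27x⁵ − 6x⁴ + 35x³ + 36x² + 21x + 33.
Step 2: lead(27x⁶ + 27x⁵ − 6x⁴ + 35x³ + 36x² + 21x + 33) ÷ lead(D) = 27x⁶ ÷ 3x = 9x⁵. Subtract (9x⁵)·D = 27x⁶ + 36x⁵. Remainder: −9x⁵ − 6x⁴ + 35x³ + 36x² + 21x + 33.
Step 3: lead(−9x⁵ − 6x⁴ + 35x³ + 36x² + 21x + 33) ÷ lead(D) = −9x⁵ ÷ 3x = −3x⁴. Subtract (−3x⁴)·D = −9x⁵ − 12x⁴. Remainder: 6x⁴ + 35x³ + 36x² + 21x + 33.
Step 4: lead(6x⁴ + 35x³ + 36x² + 21x + 33) ÷ lead(D) = 6x⁴ ÷ 3x = 2x³. Subtract (2x³)·D = 6x⁴ + 8x³. Remainder: 27x³ + 36x² + 21x + 33.
Step 5: lead(27x³ + 36x² + 21x + 33) ÷ lead(D) = 27x³ ÷ 3x = 9x². Subtract (9x²)·D = 27x³ + 36x². Remainder: 21x + 33.
Step 6: lead(21x + 33) ÷ lead(D) = 21x ÷ 3x = 7. Subtract (7)·D = 21x + 28. Remainder: 5.

R = [5], so D(x) is not a factor of P(x). no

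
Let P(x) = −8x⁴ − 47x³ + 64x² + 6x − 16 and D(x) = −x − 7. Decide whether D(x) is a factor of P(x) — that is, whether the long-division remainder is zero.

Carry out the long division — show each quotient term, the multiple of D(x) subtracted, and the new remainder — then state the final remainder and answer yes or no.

Step 1: lead(−8x⁴ − 47x³ + 64x² + 6x − 16) ÷ lead(D) = −8x⁴ ÷ −x = 8x³. Subtract (8x³)·D = −8x⁴ − 56x³. Remainder: 9x³ + 64x² + 6x − 16.
Step 2: lead(9x³ + 64x² + 6x − 16) ÷ lead(D) = 9x³ ÷ −x = −9x². Subtract (−9x²)·D = 9x³ + 63x². Remainder: x² + 6x − 16.
Step 3: lead(x² + 6x − 16) ÷ lead(D) = x² ÷ −x = −x. Subtract (−x)·D = x² + 7x. Remainder: −x − 16.
Step 4: lead(−x − 16) ÷ lead(D) = −x ÷ −x = 1. Subtract (1)·D = −x − 7. Remainder: −9.

R(x) = −9, so D(x) is not a factor of P(x). no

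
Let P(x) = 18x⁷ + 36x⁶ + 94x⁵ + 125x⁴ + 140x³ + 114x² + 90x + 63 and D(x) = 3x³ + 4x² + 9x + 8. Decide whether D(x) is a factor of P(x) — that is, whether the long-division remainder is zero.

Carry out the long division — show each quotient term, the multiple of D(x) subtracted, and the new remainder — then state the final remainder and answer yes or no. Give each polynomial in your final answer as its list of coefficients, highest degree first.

Step 1: lead(18x⁷ + 36x⁶ + 94x⁵ + 125x⁴ + 140x³ + 114x² + 90x + 63) ÷ lead(D) = 18x⁷ ÷ 3x³ = 6x⁴. Subtract (6x⁴)·D = 18x⁷ + 24x⁶ + 54x⁵ + 48x⁴. Remainder: 12x⁶ + 40x⁵ + 77x⁴ + 140x³ + 114x² + 90x + 63.
Step 2: lead(12x⁶ + 40x⁵ + 77x⁴ + 140x³ + 114x² + 90x + 63) ÷ lead(D) = 12x⁶ ÷ 3x³ = 4x³. Subtract (4x³)·D = 12x⁶ + 16x⁵ + 36x⁴ + 32x³. Remainder: 24x⁵ + 41x⁴ + 108x³ + 114x² + 90x + 63.
Step 3: lead(24x⁵ + 41x⁴ + 108x³ + 114x² + 90x + 63) ÷ lead(D) = 24x⁵ ÷ 3x³ = 8x². Subtract (8x²)·D = 24x⁵ + 32x⁴ + 72x³ + 64x². Remainder: 9x⁴ + 36x³ + 50x² + 90x + 63.
Step 4: lead(9x⁴ + 36x³ + 50x² + 90x + 63) ÷ lead(D) = 9x⁴ ÷ 3x³ = 3x. Subtract (3x)·D = 9x⁴ + 12x³ + 27x² + 24x. Remainder: 24x³ + 23x² + 66x + 63.
Step 5: lead(24x³ + 23x² + 66x + 63) ÷ lead(D) = 24x³ ÷ 3x³ = 8. Subtract (8)·D = 24x³ + 32x² + 72x + 64. Remainder: −9x² − 6x − 1.

R = [-9, -6, -1], so D(x) is not a factor of P(x). no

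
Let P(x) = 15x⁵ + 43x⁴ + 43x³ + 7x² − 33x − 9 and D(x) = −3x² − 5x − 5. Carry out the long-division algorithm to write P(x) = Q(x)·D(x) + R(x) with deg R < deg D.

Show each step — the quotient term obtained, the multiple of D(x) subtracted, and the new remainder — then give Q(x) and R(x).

Step 1: lead(15x⁵ + 43x⁴ + 43x³ + 7x² − 33x − 9) ÷ lead(D) = 15x⁵ ÷ −3x² = −5x³. Subtract (−5x³)·D = 15x⁵ + 25x⁴ + 25x³. Remainder: 18x⁴ + 18x³ + 7x² − 33x − 9.
Step 2: lead(18x⁴ + 18x³ + 7x² − 33x − 9) ÷ lead(D) = 18x⁴ ÷ −3x² = −6x². Subtract (−6x²)·D = 18x⁴ + 30x³ + 30x². Remainder: −12x³ − 23x² − 33x − 9.
Step 3: lead(−12x³ − 23x² − 33x − 9) ÷ lead(D) = −12x³ ÷ −3x² = 4x. Subtract (4x)·D = −12x³ − 20x² − 20x. Remainder: −3x² − 13x − 9.
Step 4: lead(−3x² − 13x − 9) ÷ lead(D) = −3x² ÷ −3x² = 1. Subtract (1)·D = −3x² − 5x − 5. Remainder: −8x − 4.

Q(x) = −5x³ − 6x² + 4x + 1; R(x) = −8x − 4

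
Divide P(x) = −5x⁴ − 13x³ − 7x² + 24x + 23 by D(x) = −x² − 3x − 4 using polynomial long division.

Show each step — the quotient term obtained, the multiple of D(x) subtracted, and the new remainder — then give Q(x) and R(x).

Step 1: lead(−5x⁴ − 13x³ − 7x² + 24x + 23) ÷ lead(D) = −5x⁴ ÷ −x² = 5x². Subtract (5x²)·D = −5x⁴ − 15x³ − 20x². Remainder: 2x³ + 13x² + 24x + 23.
Step 2: lead(2x³ + 13x² + 24x + 23) ÷ lead(D) = 2x³ ÷ −x² = −2x. Subtract (−2x)·D = 2x³ + 6x² + 8x. Remainder: 7x² + 16x + 23.
Step 3: lead(7x² + 16x + 23) ÷ lead(D) = 7x² ÷ −x² = −7. Subtract (−7)·D = 7x² + 21x + 28. Remainder: −5x − 5.

Q(x) = 5x² − 2x − 7; R(x) = −5x − 5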